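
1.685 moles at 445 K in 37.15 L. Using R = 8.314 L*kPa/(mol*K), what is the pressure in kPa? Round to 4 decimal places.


PV = nRT, solve for P = nRT / V.
nRT = 1.685 * 8.314 * 445 = 6234.0451
P = 6234.0451 / 37.15
P = 167.80740511 kPa, rounded to 4 dp:

167.8074 kPa


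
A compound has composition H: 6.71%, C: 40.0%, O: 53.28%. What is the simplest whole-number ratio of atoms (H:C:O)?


Assume 100 g of compound, divide each mass% by atomic mass to get moles, then normalize by the smallest to get a raw atom ratio.
Moles per 100 g: H: 6.71/1.008 = 6.6567, C: 40.0/12.011 = 3.3303, O: 53.28/15.999 = 3.3302
Raw ratio (divide by min = 3.3302): H: 1.999, C: 1.0, O: 1.0
Multiply by 1 to clear fractions: H: 1.999 ~= 2, C: 1.0 ~= 1, O: 1.0 ~= 1
Reduce by GCD to get the simplest whole-number ratio:

2:1:1


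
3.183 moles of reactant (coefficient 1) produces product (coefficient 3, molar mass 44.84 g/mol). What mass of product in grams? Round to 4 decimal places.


Use the coefficient ratio to convert reactant moles to product moles, then multiply by the product's molar mass.
moles_P = moles_R * (coeff_P / coeff_R) = 3.183 * (3/1) = 9.549
mass_P = moles_P * M_P = 9.549 * 44.84
mass_P = 428.17716 g, rounded to 4 dp:

428.1772 g


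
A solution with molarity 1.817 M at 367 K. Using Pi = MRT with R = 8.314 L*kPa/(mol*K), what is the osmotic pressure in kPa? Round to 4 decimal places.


Osmotic pressure (van't Hoff): Pi = M*R*T.
RT = 8.314 * 367 = 3051.238
Pi = 1.817 * 3051.238
Pi = 5544.099446 kPa, rounded to 4 dp:

5544.0994 kPa


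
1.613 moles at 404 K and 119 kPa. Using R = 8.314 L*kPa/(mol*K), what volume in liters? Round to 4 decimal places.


PV = nRT, solve for V = nRT / P.
nRT = 1.613 * 8.314 * 404 = 5417.8347
V = 5417.8347 / 119
V = 45.52802269 L, rounded to 4 dp:

45.5280 L


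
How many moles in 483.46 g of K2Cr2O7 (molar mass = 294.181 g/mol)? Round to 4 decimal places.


n = mass / M
n = 483.46 / 294.181
n = 1.64341001 mol, rounded to 4 dp:

1.6434 mol


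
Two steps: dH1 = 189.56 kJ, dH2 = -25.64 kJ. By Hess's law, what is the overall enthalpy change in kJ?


Hess's law: enthalpy is a state function, so add the step enthalpies.
dH_total = dH1 + dH2 = 189.56 + (-25.64)
dH_total = 163.92 kJ:

163.92 kJ


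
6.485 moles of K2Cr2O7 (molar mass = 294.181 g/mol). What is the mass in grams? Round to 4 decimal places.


mass = n * M
mass = 6.485 * 294.181
mass = 1907.763785 g, rounded to 4 dp:

1907.7638 g


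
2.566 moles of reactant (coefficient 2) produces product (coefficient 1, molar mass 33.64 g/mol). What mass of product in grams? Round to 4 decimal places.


Use the coefficient ratio to convert reactant moles to product moles, then multiply by the product's molar mass.
moles_P = moles_R * (coeff_P / coeff_R) = 2.566 * (1/2) = 1.283
mass_P = moles_P * M_P = 1.283 * 33.64
mass_P = 43.16012 g, rounded to 4 dp:

43.1601 g


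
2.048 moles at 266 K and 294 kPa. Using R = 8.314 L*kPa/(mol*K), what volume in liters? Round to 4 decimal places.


PV = nRT, solve for V = nRT / P.
nRT = 2.048 * 8.314 * 266 = 4529.2012
V = 4529.2012 / 294
V = 15.40544626 L, rounded to 4 dp:

15.4054 L


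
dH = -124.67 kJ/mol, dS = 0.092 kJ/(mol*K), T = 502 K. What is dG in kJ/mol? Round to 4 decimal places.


Gibbs: dG = dH - T*dS (consistent units, dS already in kJ/(mol*K)).
T*dS = 502 * 0.092 = 46.184
dG = -124.67 - (46.184)
dG = -170.854 kJ/mol, rounded to 4 dp:

-170.8540 kJ/mol


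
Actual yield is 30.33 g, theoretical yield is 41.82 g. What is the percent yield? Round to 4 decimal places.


% yield = 100 * actual / theoretical
% yield = 100 * 30.33 / 41.82
% yield = 72.5251076 %, rounded to 4 dp:

72.5251 %


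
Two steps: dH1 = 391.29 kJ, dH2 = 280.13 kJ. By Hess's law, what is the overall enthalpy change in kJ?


Hess's law: enthalpy is a state function, so add the step enthalpies.
dH_total = dH1 + dH2 = 391.29 + (280.13)
dH_total = 671.42 kJ:

671.42 kJ


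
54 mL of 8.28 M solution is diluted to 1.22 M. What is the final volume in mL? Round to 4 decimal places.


Dilution: M1*V1 = M2*V2, solve for V2.
V2 = M1*V1 / M2
V2 = 8.28 * 54 / 1.22
V2 = 447.12 / 1.22
V2 = 366.49180328 mL, rounded to 4 dp:

366.4918 mL


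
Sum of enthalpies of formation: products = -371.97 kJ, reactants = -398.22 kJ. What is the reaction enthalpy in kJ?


dH_rxn = sum(dH_f products) - sum(dH_f reactants)
dH_rxn = -371.97 - (-398.22)
dH_rxn = 26.25 kJ:

26.25 kJ


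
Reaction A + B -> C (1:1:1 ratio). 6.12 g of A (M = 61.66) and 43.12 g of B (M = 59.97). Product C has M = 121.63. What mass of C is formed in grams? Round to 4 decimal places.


Find moles of each reactant; the smaller value is the limiting reagent in a 1:1:1 reaction, so moles_C equals moles of the limiter.
n_A = mass_A / M_A = 6.12 / 61.66 = 0.099254 mol
n_B = mass_B / M_B = 43.12 / 59.97 = 0.719026 mol
Limiting reagent: A (smaller), n_limiting = 0.099254 mol
mass_C = n_limiting * M_C = 0.099254 * 121.63
mass_C = 12.07226402 g, rounded to 4 dp:

12.0723 g


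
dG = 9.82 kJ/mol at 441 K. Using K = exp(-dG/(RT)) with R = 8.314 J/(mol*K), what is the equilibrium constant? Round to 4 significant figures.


dG is in kJ/mol; multiply by 1000 to match R in J/(mol*K).
RT = 8.314 * 441 = 3666.474 J/mol
exponent = -dG*1000 / (RT) = -(9.82*1000) / 3666.474 = -2.67832255
K = exp(-2.67832255)
K = 0.068678262, rounded to 4 significant figures:

0.06868


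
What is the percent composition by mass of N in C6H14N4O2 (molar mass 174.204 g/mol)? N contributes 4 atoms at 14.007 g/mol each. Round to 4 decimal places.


pct = 100 * (n_elem * M_elem) / M_total
mass_contribution = 4 * 14.007 = 56.028 g/mol
pct = 100 * 56.028 / 174.204
pct = 32.16229248 %, rounded to 4 dp:

32.1623 %


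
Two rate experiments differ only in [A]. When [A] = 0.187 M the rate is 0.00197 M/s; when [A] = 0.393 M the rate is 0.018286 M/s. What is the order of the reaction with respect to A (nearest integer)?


Rate is proportional to [A]^n, so rate2/rate1 = ([A]2/[A]1)^n. Take logs to solve for n.
rate2/rate1 = 0.018286 / 0.00197 = 9.2822
[A]2/[A]1 = 0.393 / 0.187 = 2.1016
n = ln(9.2822) / ln(2.1016) = 3.0
Nearest integer order:

3


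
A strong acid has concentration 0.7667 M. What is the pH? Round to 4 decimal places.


A strong acid dissociates completely, so [H+] equals the given concentration.
pH = -log10([H+]) = -log10(0.7667)
pH = 0.11537454, rounded to 4 dp:

0.1154


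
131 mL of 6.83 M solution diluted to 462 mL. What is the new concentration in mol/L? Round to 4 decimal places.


Dilution: M1*V1 = M2*V2, solve for M2.
M2 = M1*V1 / V2
M2 = 6.83 * 131 / 462
M2 = 894.73 / 462
M2 = 1.93664502 mol/L, rounded to 4 dp:

1.9366 mol/L


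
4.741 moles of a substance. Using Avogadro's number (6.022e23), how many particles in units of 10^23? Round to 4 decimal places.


N = n * NA, then divide by 1e23 for the requested units.
N / 1e23 = n * 6.022
N / 1e23 = 4.741 * 6.022
N / 1e23 = 28.550302, rounded to 4 dp:

28.5503


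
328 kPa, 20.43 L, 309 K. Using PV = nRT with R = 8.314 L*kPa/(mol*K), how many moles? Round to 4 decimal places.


PV = nRT, solve for n = PV / (RT).
PV = 328 * 20.43 = 6701.04
RT = 8.314 * 309 = 2569.026
n = 6701.04 / 2569.026
n = 2.60839711 mol, rounded to 4 dp:

2.6084 mol


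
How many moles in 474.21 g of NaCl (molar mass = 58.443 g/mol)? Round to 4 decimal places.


n = mass / M
n = 474.21 / 58.443
n = 8.11405985 mol, rounded to 4 dp:

8.1141 mol


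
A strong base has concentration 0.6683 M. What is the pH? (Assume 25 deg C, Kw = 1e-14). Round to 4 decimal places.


A strong base dissociates completely, so [OH-] equals the given concentration.
pOH = -log10([OH-]) = -log10(0.6683) = 0.175029
pH = 14 - pOH = 14 - 0.175029
pH = 13.824971, rounded to 4 dp:

13.8250


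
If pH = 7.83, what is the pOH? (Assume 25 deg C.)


At 25 deg C, pH + pOH = 14.
pOH = 14 - pH = 14 - 7.83
pOH = 6.17:

6.17


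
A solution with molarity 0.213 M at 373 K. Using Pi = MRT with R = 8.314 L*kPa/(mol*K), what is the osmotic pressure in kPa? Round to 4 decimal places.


Osmotic pressure (van't Hoff): Pi = M*R*T.
RT = 8.314 * 373 = 3101.122
Pi = 0.213 * 3101.122
Pi = 660.538986 kPa, rounded to 4 dp:

660.5390 kPa


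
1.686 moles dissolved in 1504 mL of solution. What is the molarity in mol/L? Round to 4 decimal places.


Convert volume to liters: V_L = V_mL / 1000.
V_L = 1504 / 1000 = 1.504 L
M = n / V_L = 1.686 / 1.504
M = 1.12101064 mol/L, rounded to 4 dp:

1.1210 mol/L


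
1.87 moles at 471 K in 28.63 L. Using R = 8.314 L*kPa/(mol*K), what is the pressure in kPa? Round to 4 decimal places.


PV = nRT, solve for P = nRT / V.
nRT = 1.87 * 8.314 * 471 = 7322.7218
P = 7322.7218 / 28.63
P = 255.77093259 kPa, rounded to 4 dp:

255.7709 kPa


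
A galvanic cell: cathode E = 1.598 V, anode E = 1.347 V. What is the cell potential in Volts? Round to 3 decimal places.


Standard cell potential: E_cell = E_cathode - E_anode.
E_cell = 1.598 - (1.347)
E_cell = 0.251 V, rounded to 3 dp:

0.251 V


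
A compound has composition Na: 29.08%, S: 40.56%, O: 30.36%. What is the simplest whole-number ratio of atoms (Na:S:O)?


Assume 100 g of compound, divide each mass% by atomic mass to get moles, then normalize by the smallest to get a raw atom ratio.
Moles per 100 g: Na: 29.08/22.99 = 1.2649, S: 40.56/32.065 = 1.2649, O: 30.36/15.999 = 1.8976
Raw ratio (divide by min = 1.2649): Na: 1.0, S: 1.0, O: 1.5
Multiply by 2 to clear fractions: Na: 2.0 ~= 2, S: 2.0 ~= 2, O: 3.0 ~= 3
Reduce by GCD to get the simplest whole-number ratio:

2:2:3


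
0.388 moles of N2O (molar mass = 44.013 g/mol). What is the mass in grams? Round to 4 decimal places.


mass = n * M
mass = 0.388 * 44.013
mass = 17.077044 g, rounded to 4 dp:

17.0770 g


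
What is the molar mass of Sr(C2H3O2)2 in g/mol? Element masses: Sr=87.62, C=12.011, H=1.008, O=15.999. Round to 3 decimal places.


M = sum(count * atomic_mass) over atoms.
M = 1*87.62 + 4*12.011 + 6*1.008 + 4*15.999
M = 87.62 + 48.044 + 6.048 + 63.996
M = 205.708 g/mol, rounded to 3 dp:

205.708 g/mol


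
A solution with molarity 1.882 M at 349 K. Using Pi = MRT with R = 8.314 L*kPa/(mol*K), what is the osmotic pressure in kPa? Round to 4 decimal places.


Osmotic pressure (van't Hoff): Pi = M*R*T.
RT = 8.314 * 349 = 2901.586
Pi = 1.882 * 2901.586
Pi = 5460.784852 kPa, rounded to 4 dp:

5460.7849 kPa


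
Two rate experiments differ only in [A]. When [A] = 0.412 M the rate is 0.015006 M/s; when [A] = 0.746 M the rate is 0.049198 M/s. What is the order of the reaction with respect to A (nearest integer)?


Rate is proportional to [A]^n, so rate2/rate1 = ([A]2/[A]1)^n. Take logs to solve for n.
rate2/rate1 = 0.049198 / 0.015006 = 3.2786
[A]2/[A]1 = 0.746 / 0.412 = 1.8107
n = ln(3.2786) / ln(1.8107) = 2.0
Nearest integer order:

2


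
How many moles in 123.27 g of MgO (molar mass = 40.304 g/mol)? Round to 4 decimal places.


n = mass / M
n = 123.27 / 40.304
n = 3.05850536 mol, rounded to 4 dp:

3.0585 mol


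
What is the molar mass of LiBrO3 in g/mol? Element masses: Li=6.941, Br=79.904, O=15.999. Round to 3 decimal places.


M = sum(count * atomic_mass) over atoms.
M = 1*6.941 + 1*79.904 + 3*15.999
M = 6.941 + 79.904 + 47.997
M = 134.842 g/mol, rounded to 3 dp:

134.842 g/mol


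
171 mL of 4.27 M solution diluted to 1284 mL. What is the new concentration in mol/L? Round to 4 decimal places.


Dilution: M1*V1 = M2*V2, solve for M2.
M2 = M1*V1 / V2
M2 = 4.27 * 171 / 1284
M2 = 730.17 / 1284
M2 = 0.56866822 mol/L, rounded to 4 dp:

0.5687 mol/L


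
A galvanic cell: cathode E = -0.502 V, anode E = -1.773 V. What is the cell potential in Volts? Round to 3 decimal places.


Standard cell potential: E_cell = E_cathode - E_anode.
E_cell = -0.502 - (-1.773)
E_cell = 1.271 V, rounded to 3 dp:

1.271 V


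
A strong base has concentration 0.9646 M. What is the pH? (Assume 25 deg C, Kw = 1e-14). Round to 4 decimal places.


A strong base dissociates completely, so [OH-] equals the given concentration.
pOH = -log10([OH-]) = -log10(0.9646) = 0.015653
pH = 14 - pOH = 14 - 0.015653
pH = 13.984347, rounded to 4 dp:

13.9843


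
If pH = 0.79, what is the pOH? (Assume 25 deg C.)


At 25 deg C, pH + pOH = 14.
pOH = 14 - pH = 14 - 0.79
pOH = 13.21:

13.21


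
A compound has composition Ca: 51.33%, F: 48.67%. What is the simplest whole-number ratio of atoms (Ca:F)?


Assume 100 g of compound, divide each mass% by atomic mass to get moles, then normalize by the smallest to get a raw atom ratio.
Moles per 100 g: Ca: 51.33/40.078 = 1.2808, F: 48.67/18.998 = 2.5618
Raw ratio (divide by min = 1.2808): Ca: 1.0, F: 2.0
Multiply by 1 to clear fractions: Ca: 1.0 ~= 1, F: 2.0 ~= 2
Reduce by GCD to get the simplest whole-number ratio:

1:2


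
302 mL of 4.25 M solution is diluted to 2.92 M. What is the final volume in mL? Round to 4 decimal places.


Dilution: M1*V1 = M2*V2, solve for V2.
V2 = M1*V1 / M2
V2 = 4.25 * 302 / 2.92
V2 = 1283.5 / 2.92
V2 = 439.55479452 mL, rounded to 4 dp:

439.5548 mL


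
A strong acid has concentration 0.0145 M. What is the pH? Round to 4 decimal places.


A strong acid dissociates completely, so [H+] equals the given concentration.
pH = -log10([H+]) = -log10(0.0145)
pH = 1.838632, rounded to 4 dp:

1.8386


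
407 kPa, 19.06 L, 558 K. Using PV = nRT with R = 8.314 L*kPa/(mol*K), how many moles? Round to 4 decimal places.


PV = nRT, solve for n = PV / (RT).
PV = 407 * 19.06 = 7757.42
RT = 8.314 * 558 = 4639.212
n = 7757.42 / 4639.212
n = 1.67214173 mol, rounded to 4 dp:

1.6721 mol


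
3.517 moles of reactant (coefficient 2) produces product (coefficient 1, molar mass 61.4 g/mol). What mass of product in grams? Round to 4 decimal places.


Use the coefficient ratio to convert reactant moles to product moles, then multiply by the product's molar mass.
moles_P = moles_R * (coeff_P / coeff_R) = 3.517 * (1/2) = 1.7585
mass_P = moles_P * M_P = 1.7585 * 61.4
mass_P = 107.9719 g, rounded to 4 dp:

107.9719 g


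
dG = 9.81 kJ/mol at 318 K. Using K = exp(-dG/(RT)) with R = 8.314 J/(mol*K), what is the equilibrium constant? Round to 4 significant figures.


dG is in kJ/mol; multiply by 1000 to match R in J/(mol*K).
RT = 8.314 * 318 = 2643.852 J/mol
exponent = -dG*1000 / (RT) = -(9.81*1000) / 2643.852 = -3.71049514
K = exp(-3.71049514)
K = 0.024465406, rounded to 4 significant figures:

0.02447


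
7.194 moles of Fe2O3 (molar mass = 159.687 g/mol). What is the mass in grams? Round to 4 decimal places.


mass = n * M
mass = 7.194 * 159.687
mass = 1148.788278 g, rounded to 4 dp:

1148.7883 g


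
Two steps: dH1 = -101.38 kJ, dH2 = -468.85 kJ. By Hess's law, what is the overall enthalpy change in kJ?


Hess's law: enthalpy is a state function, so add the step enthalpies.
dH_total = dH1 + dH2 = -101.38 + (-468.85)
dH_total = -570.23 kJ:

-570.23 kJ


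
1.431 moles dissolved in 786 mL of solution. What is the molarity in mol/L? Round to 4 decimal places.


Convert volume to liters: V_L = V_mL / 1000.
V_L = 786 / 1000 = 0.786 L
M = n / V_L = 1.431 / 0.786
M = 1.82061069 mol/L, rounded to 4 dp:

1.8206 mol/L


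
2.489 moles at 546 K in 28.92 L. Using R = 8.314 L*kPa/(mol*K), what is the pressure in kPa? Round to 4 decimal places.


PV = nRT, solve for P = nRT / V.
nRT = 2.489 * 8.314 * 546 = 11298.6761
P = 11298.6761 / 28.92
P = 390.6872787 kPa, rounded to 4 dp:

390.6873 kPa


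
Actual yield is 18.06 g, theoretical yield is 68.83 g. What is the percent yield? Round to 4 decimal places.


% yield = 100 * actual / theoretical
% yield = 100 * 18.06 / 68.83
% yield = 26.23855877 %, rounded to 4 dp:

26.2386 %


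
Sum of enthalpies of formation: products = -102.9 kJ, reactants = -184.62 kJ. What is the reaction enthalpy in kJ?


dH_rxn = sum(dH_f products) - sum(dH_f reactants)
dH_rxn = -102.9 - (-184.62)
dH_rxn = 81.72 kJ:

81.72 kJ


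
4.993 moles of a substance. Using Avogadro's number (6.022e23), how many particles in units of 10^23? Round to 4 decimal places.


N = n * NA, then divide by 1e23 for the requested units.
N / 1e23 = n * 6.022
N / 1e23 = 4.993 * 6.022
N / 1e23 = 30.067846, rounded to 4 dp:

30.0678


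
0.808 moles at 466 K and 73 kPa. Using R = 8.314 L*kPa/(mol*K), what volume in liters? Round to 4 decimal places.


PV = nRT, solve for V = nRT / P.
nRT = 0.808 * 8.314 * 466 = 3130.4538
V = 3130.4538 / 73
V = 42.88292877 L, rounded to 4 dp:

42.8829 L


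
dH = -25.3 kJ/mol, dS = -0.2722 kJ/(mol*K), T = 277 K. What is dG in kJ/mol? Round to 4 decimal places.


Gibbs: dG = dH - T*dS (consistent units, dS already in kJ/(mol*K)).
T*dS = 277 * -0.2722 = -75.3994
dG = -25.3 - (-75.3994)
dG = 50.0994 kJ/mol, rounded to 4 dp:

50.0994 kJ/mol


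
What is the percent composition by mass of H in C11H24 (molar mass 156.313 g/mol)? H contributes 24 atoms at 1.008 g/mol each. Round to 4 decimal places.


pct = 100 * (n_elem * M_elem) / M_total
mass_contribution = 24 * 1.008 = 24.192 g/mol
pct = 100 * 24.192 / 156.313
pct = 15.47663982 %, rounded to 4 dp:

15.4766 %


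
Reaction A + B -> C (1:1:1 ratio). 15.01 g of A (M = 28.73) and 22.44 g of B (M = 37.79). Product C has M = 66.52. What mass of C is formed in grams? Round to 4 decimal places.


Find moles of each reactant; the smaller value is the limiting reagent in a 1:1:1 reaction, so moles_C equals moles of the limiter.
n_A = mass_A / M_A = 15.01 / 28.73 = 0.52245 mol
n_B = mass_B / M_B = 22.44 / 37.79 = 0.593808 mol
Limiting reagent: A (smaller), n_limiting = 0.52245 mol
mass_C = n_limiting * M_C = 0.52245 * 66.52
mass_C = 34.753374 g, rounded to 4 dp:

34.7534 g


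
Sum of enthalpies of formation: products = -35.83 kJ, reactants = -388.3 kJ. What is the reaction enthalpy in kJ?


dH_rxn = sum(dH_f products) - sum(dH_f reactants)
dH_rxn = -35.83 - (-388.3)
dH_rxn = 352.47 kJ:

352.47 kJ


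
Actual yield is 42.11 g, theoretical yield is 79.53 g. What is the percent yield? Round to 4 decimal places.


% yield = 100 * actual / theoretical
% yield = 100 * 42.11 / 79.53
% yield = 52.94857287 %, rounded to 4 dp:

52.9486 %


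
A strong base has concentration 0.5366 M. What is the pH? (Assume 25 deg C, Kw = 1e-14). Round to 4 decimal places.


A strong base dissociates completely, so [OH-] equals the given concentration.
pOH = -log10([OH-]) = -log10(0.5366) = 0.270349
pH = 14 - pOH = 14 - 0.270349
pH = 13.729651, rounded to 4 dp:

13.7297


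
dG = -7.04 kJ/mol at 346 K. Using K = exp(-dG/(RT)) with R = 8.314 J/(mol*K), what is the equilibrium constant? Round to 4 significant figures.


dG is in kJ/mol; multiply by 1000 to match R in J/(mol*K).
RT = 8.314 * 346 = 2876.644 J/mol
exponent = -dG*1000 / (RT) = -(-7.04*1000) / 2876.644 = 2.44729622
K = exp(2.44729622)
K = 11.557057, rounded to 4 significant figures:

11.56


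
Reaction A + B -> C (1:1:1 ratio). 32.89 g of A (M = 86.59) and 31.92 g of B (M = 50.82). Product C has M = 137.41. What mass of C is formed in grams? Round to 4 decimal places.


Find moles of each reactant; the smaller value is the limiting reagent in a 1:1:1 reaction, so moles_C equals moles of the limiter.
n_A = mass_A / M_A = 32.89 / 86.59 = 0.379836 mol
n_B = mass_B / M_B = 31.92 / 50.82 = 0.628099 mol
Limiting reagent: A (smaller), n_limiting = 0.379836 mol
mass_C = n_limiting * M_C = 0.379836 * 137.41
mass_C = 52.19326476 g, rounded to 4 dp:

52.1933 g


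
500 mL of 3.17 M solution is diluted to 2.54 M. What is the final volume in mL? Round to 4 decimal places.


Dilution: M1*V1 = M2*V2, solve for V2.
V2 = M1*V1 / M2
V2 = 3.17 * 500 / 2.54
V2 = 1585.0 / 2.54
V2 = 624.01574803 mL, rounded to 4 dp:

624.0157 mL


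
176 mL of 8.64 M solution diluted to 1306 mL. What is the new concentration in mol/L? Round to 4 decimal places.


Dilution: M1*V1 = M2*V2, solve for M2.
M2 = M1*V1 / V2
M2 = 8.64 * 176 / 1306
M2 = 1520.64 / 1306
M2 = 1.16434916 mol/L, rounded to 4 dp:

1.1643 mol/L


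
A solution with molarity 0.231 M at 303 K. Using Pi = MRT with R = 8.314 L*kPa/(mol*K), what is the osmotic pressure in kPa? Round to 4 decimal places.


Osmotic pressure (van't Hoff): Pi = M*R*T.
RT = 8.314 * 303 = 2519.142
Pi = 0.231 * 2519.142
Pi = 581.921802 kPa, rounded to 4 dp:

581.9218 kPa


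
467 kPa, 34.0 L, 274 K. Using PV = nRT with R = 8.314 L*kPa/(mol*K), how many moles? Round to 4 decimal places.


PV = nRT, solve for n = PV / (RT).
PV = 467 * 34.0 = 15878.0
RT = 8.314 * 274 = 2278.036
n = 15878.0 / 2278.036
n = 6.9700391 mol, rounded to 4 dp:

6.9700 mol


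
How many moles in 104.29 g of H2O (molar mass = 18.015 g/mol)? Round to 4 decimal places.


n = mass / M
n = 104.29 / 18.015
n = 5.78906467 mol, rounded to 4 dp:

5.7891 mol


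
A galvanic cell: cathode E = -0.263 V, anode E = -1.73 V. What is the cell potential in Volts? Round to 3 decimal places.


Standard cell potential: E_cell = E_cathode - E_anode.
E_cell = -0.263 - (-1.73)
E_cell = 1.467 V, rounded to 3 dp:

1.467 V


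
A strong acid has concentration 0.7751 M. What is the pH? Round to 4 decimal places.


A strong acid dissociates completely, so [H+] equals the given concentration.
pH = -log10([H+]) = -log10(0.7751)
pH = 0.11064226, rounded to 4 dp:

0.1106


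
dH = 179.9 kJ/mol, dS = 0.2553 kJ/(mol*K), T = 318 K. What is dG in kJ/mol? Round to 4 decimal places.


Gibbs: dG = dH - T*dS (consistent units, dS already in kJ/(mol*K)).
T*dS = 318 * 0.2553 = 81.1854
dG = 179.9 - (81.1854)
dG = 98.7146 kJ/mol, rounded to 4 dp:

98.7146 kJ/mol


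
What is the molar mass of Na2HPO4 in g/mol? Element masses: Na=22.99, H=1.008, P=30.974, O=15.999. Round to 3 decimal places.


M = sum(count * atomic_mass) over atoms.
M = 2*22.99 + 1*1.008 + 1*30.974 + 4*15.999
M = 45.98 + 1.008 + 30.974 + 63.996
M = 141.958 g/mol, rounded to 3 dp:

141.958 g/mol


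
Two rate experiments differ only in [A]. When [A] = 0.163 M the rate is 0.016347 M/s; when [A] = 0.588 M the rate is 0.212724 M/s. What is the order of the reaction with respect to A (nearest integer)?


Rate is proportional to [A]^n, so rate2/rate1 = ([A]2/[A]1)^n. Take logs to solve for n.
rate2/rate1 = 0.212724 / 0.016347 = 13.013
[A]2/[A]1 = 0.588 / 0.163 = 3.6074
n = ln(13.013) / ln(3.6074) = 2.0
Nearest integer order:

2


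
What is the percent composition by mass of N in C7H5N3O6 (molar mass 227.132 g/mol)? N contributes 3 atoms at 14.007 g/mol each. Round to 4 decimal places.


pct = 100 * (n_elem * M_elem) / M_total
mass_contribution = 3 * 14.007 = 42.021 g/mol
pct = 100 * 42.021 / 227.132
pct = 18.50069563 %, rounded to 4 dp:

18.5007 %


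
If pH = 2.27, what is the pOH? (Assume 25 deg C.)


At 25 deg C, pH + pOH = 14.
pOH = 14 - pH = 14 - 2.27
pOH = 11.73:

11.73


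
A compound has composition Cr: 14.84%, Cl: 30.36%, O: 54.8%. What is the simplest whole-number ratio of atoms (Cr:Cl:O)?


Assume 100 g of compound, divide each mass% by atomic mass to get moles, then normalize by the smallest to get a raw atom ratio.
Moles per 100 g: Cr: 14.84/51.996 = 0.2854, Cl: 30.36/35.453 = 0.8563, O: 54.8/15.999 = 3.4252
Raw ratio (divide by min = 0.2854): Cr: 1.0, Cl: 3.0, O: 12.001
Multiply by 1 to clear fractions: Cr: 1.0 ~= 1, Cl: 3.0 ~= 3, O: 12.001 ~= 12
Reduce by GCD to get the simplest whole-number ratio:

1:3:12


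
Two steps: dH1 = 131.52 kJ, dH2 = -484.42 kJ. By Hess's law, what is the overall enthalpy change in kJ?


Hess's law: enthalpy is a state function, so add the step enthalpies.
dH_total = dH1 + dH2 = 131.52 + (-484.42)
dH_total = -352.9 kJ:

-352.90 kJ


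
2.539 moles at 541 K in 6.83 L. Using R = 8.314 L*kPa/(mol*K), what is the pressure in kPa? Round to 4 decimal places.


PV = nRT, solve for P = nRT / V.
nRT = 2.539 * 8.314 * 541 = 11420.1021
P = 11420.1021 / 6.83
P = 1672.05008785 kPa, rounded to 4 dp:

1672.0501 kPa


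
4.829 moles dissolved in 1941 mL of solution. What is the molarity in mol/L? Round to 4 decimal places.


Convert volume to liters: V_L = V_mL / 1000.
V_L = 1941 / 1000 = 1.941 L
M = n / V_L = 4.829 / 1.941
M = 2.48789284 mol/L, rounded to 4 dp:

2.4879 mol/L


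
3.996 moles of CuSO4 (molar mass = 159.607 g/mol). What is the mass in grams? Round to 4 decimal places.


mass = n * M
mass = 3.996 * 159.607
mass = 637.789572 g, rounded to 4 dp:

637.7896 g


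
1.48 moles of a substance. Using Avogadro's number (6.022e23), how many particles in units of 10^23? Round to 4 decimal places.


N = n * NA, then divide by 1e23 for the requested units.
N / 1e23 = n * 6.022
N / 1e23 = 1.48 * 6.022
N / 1e23 = 8.91256, rounded to 4 dp:

8.9126


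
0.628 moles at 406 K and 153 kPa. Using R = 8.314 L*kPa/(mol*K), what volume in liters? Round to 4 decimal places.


PV = nRT, solve for V = nRT / P.
nRT = 0.628 * 8.314 * 406 = 2119.804
V = 2119.804 / 153
V = 13.8549281 L, rounded to 4 dp:

13.8549 L


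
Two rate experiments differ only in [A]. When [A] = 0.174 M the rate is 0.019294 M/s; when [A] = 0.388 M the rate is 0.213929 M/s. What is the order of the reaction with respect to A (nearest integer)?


Rate is proportional to [A]^n, so rate2/rate1 = ([A]2/[A]1)^n. Take logs to solve for n.
rate2/rate1 = 0.213929 / 0.019294 = 11.0879
[A]2/[A]1 = 0.388 / 0.174 = 2.2299
n = ln(11.0879) / ln(2.2299) = 3.0
Nearest integer order:

3


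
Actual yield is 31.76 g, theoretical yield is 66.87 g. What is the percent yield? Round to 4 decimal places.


% yield = 100 * actual / theoretical
% yield = 100 * 31.76 / 66.87
% yield = 47.49513982 %, rounded to 4 dp:

47.4951 %


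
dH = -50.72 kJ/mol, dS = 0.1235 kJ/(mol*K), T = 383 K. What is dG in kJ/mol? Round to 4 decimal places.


Gibbs: dG = dH - T*dS (consistent units, dS already in kJ/(mol*K)).
T*dS = 383 * 0.1235 = 47.3005
dG = -50.72 - (47.3005)
dG = -98.0205 kJ/mol, rounded to 4 dp:

-98.0205 kJ/mol


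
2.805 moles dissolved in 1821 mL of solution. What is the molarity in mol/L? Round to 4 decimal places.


Convert volume to liters: V_L = V_mL / 1000.
V_L = 1821 / 1000 = 1.821 L
M = n / V_L = 2.805 / 1.821
M = 1.54036244 mol/L, rounded to 4 dp:

1.5404 mol/L


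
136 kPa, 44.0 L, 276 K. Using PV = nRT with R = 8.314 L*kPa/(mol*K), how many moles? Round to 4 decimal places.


PV = nRT, solve for n = PV / (RT).
PV = 136 * 44.0 = 5984.0
RT = 8.314 * 276 = 2294.664
n = 5984.0 / 2294.664
n = 2.6077892 mol, rounded to 4 dp:

2.6078 mol


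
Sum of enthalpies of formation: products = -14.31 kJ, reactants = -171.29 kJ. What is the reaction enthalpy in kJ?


dH_rxn = sum(dH_f products) - sum(dH_f reactants)
dH_rxn = -14.31 - (-171.29)
dH_rxn = 156.98 kJ:

156.98 kJ


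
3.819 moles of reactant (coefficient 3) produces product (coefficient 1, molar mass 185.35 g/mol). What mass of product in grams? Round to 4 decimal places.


Use the coefficient ratio to convert reactant moles to product moles, then multiply by the product's molar mass.
moles_P = moles_R * (coeff_P / coeff_R) = 3.819 * (1/3) = 1.273
mass_P = moles_P * M_P = 1.273 * 185.35
mass_P = 235.95055 g, rounded to 4 dp:

235.9506 g


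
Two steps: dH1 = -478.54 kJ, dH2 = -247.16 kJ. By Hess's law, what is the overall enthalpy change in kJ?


Hess's law: enthalpy is a state function, so add the step enthalpies.
dH_total = dH1 + dH2 = -478.54 + (-247.16)
dH_total = -725.7 kJ:

-725.70 kJ


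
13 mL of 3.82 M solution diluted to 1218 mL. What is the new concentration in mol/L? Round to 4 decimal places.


Dilution: M1*V1 = M2*V2, solve for M2.
M2 = M1*V1 / V2
M2 = 3.82 * 13 / 1218
M2 = 49.66 / 1218
M2 = 0.04077176 mol/L, rounded to 4 dp:

0.0408 mol/L


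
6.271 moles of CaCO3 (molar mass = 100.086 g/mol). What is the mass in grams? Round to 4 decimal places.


mass = n * M
mass = 6.271 * 100.086
mass = 627.639306 g, rounded to 4 dp:

627.6393 g


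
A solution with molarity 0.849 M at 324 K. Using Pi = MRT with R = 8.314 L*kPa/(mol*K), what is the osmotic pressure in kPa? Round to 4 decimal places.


Osmotic pressure (van't Hoff): Pi = M*R*T.
RT = 8.314 * 324 = 2693.736
Pi = 0.849 * 2693.736
Pi = 2286.981864 kPa, rounded to 4 dp:

2286.9819 kPa


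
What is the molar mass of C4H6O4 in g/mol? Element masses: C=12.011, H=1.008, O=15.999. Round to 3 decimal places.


M = sum(count * atomic_mass) over atoms.
M = 4*12.011 + 6*1.008 + 4*15.999
M = 48.044 + 6.048 + 63.996
M = 118.088 g/mol, rounded to 3 dp:

118.088 g/mol


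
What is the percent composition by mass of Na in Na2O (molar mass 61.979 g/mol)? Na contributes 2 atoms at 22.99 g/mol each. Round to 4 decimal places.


pct = 100 * (n_elem * M_elem) / M_total
mass_contribution = 2 * 22.99 = 45.98 g/mol
pct = 100 * 45.98 / 61.979
pct = 74.18641798 %, rounded to 4 dp:

74.1864 %


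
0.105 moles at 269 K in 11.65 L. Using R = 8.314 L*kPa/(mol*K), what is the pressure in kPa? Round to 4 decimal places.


PV = nRT, solve for P = nRT / V.
nRT = 0.105 * 8.314 * 269 = 234.8289
P = 234.8289 / 11.65
P = 20.15698712 kPa, rounded to 4 dp:

20.1570 kPa


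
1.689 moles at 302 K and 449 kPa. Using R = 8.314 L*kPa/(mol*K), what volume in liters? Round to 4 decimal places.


PV = nRT, solve for V = nRT / P.
nRT = 1.689 * 8.314 * 302 = 4240.7885
V = 4240.7885 / 449
V = 9.44496325 L, rounded to 4 dp:

9.4450 L


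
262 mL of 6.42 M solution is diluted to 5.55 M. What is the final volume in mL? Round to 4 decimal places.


Dilution: M1*V1 = M2*V2, solve for V2.
V2 = M1*V1 / M2
V2 = 6.42 * 262 / 5.55
V2 = 1682.04 / 5.55
V2 = 303.07027027 mL, rounded to 4 dp:

303.0703 mL


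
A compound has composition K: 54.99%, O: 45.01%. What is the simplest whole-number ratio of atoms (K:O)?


Assume 100 g of compound, divide each mass% by atomic mass to get moles, then normalize by the smallest to get a raw atom ratio.
Moles per 100 g: K: 54.99/39.098 = 1.4065, O: 45.01/15.999 = 2.8133
Raw ratio (divide by min = 1.4065): K: 1.0, O: 2.0
Multiply by 1 to clear fractions: K: 1.0 ~= 1, O: 2.0 ~= 2
Reduce by GCD to get the simplest whole-number ratio:

1:2


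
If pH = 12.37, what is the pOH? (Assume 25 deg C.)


At 25 deg C, pH + pOH = 14.
pOH = 14 - pH = 14 - 12.37
pOH = 1.63:

1.63


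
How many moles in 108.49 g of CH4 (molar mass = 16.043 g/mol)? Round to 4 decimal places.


n = mass / M
n = 108.49 / 16.043
n = 6.76245091 mol, rounded to 4 dp:

6.7625 mol


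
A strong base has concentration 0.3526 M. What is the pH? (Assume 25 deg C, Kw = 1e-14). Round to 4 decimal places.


A strong base dissociates completely, so [OH-] equals the given concentration.
pOH = -log10([OH-]) = -log10(0.3526) = 0.452718
pH = 14 - pOH = 14 - 0.452718
pH = 13.547282, rounded to 4 dp:

13.5473


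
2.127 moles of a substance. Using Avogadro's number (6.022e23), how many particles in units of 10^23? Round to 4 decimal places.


N = n * NA, then divide by 1e23 for the requested units.
N / 1e23 = n * 6.022
N / 1e23 = 2.127 * 6.022
N / 1e23 = 12.808794, rounded to 4 dp:

12.8088


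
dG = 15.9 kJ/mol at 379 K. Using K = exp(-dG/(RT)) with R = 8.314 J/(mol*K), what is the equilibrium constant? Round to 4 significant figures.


dG is in kJ/mol; multiply by 1000 to match R in J/(mol*K).
RT = 8.314 * 379 = 3151.006 J/mol
exponent = -dG*1000 / (RT) = -(15.9*1000) / 3151.006 = -5.04600753
K = exp(-5.04600753)
K = 0.0064349737, rounded to 4 significant figures:

0.006435


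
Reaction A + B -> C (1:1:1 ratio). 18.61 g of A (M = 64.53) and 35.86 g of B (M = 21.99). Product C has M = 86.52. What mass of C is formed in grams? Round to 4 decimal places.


Find moles of each reactant; the smaller value is the limiting reagent in a 1:1:1 reaction, so moles_C equals moles of the limiter.
n_A = mass_A / M_A = 18.61 / 64.53 = 0.288393 mol
n_B = mass_B / M_B = 35.86 / 21.99 = 1.630741 mol
Limiting reagent: A (smaller), n_limiting = 0.288393 mol
mass_C = n_limiting * M_C = 0.288393 * 86.52
mass_C = 24.95176236 g, rounded to 4 dp:

24.9518 g


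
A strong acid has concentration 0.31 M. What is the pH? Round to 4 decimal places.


A strong acid dissociates completely, so [H+] equals the given concentration.
pH = -log10([H+]) = -log10(0.31)
pH = 0.50863831, rounded to 4 dp:

0.5086


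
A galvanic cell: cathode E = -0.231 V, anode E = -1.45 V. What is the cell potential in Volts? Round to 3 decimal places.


Standard cell potential: E_cell = E_cathode - E_anode.
E_cell = -0.231 - (-1.45)
E_cell = 1.219 V, rounded to 3 dp:

1.219 V


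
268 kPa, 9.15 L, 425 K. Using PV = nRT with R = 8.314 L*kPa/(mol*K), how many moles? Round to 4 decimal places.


PV = nRT, solve for n = PV / (RT).
PV = 268 * 9.15 = 2452.2
RT = 8.314 * 425 = 3533.45
n = 2452.2 / 3533.45
n = 0.69399595 mol, rounded to 4 dp:

0.6940 mol


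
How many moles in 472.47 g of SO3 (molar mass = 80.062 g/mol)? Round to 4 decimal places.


n = mass / M
n = 472.47 / 80.062
n = 5.90130149 mol, rounded to 4 dp:

5.9013 mol


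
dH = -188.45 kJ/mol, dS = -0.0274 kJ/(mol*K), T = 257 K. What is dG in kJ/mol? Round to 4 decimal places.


Gibbs: dG = dH - T*dS (consistent units, dS already in kJ/(mol*K)).
T*dS = 257 * -0.0274 = -7.0418
dG = -188.45 - (-7.0418)
dG = -181.4082 kJ/mol, rounded to 4 dp:

-181.4082 kJ/mol


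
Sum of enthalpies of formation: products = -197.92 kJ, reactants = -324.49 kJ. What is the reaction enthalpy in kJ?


dH_rxn = sum(dH_f products) - sum(dH_f reactants)
dH_rxn = -197.92 - (-324.49)
dH_rxn = 126.57 kJ:

126.57 kJ


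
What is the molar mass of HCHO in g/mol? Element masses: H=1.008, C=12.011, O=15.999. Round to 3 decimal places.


M = sum(count * atomic_mass) over atoms.
M = 2*1.008 + 1*12.011 + 1*15.999
M = 2.016 + 12.011 + 15.999
M = 30.026 g/mol, rounded to 3 dp:

30.026 g/mol


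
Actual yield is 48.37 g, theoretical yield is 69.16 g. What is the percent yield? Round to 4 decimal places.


% yield = 100 * actual / theoretical
% yield = 100 * 48.37 / 69.16
% yield = 69.93927126 %, rounded to 4 dp:

69.9393 %


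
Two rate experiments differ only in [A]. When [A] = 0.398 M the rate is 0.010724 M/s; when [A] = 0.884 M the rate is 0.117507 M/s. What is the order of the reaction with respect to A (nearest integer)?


Rate is proportional to [A]^n, so rate2/rate1 = ([A]2/[A]1)^n. Take logs to solve for n.
rate2/rate1 = 0.117507 / 0.010724 = 10.9574
[A]2/[A]1 = 0.884 / 0.398 = 2.2211
n = ln(10.9574) / ln(2.2211) = 3.0
Nearest integer order:

3


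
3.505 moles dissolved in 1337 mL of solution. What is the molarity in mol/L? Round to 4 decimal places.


Convert volume to liters: V_L = V_mL / 1000.
V_L = 1337 / 1000 = 1.337 L
M = n / V_L = 3.505 / 1.337
M = 2.62154076 mol/L, rounded to 4 dp:

2.6215 mol/L


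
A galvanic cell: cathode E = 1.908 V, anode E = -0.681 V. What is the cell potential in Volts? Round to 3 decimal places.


Standard cell potential: E_cell = E_cathode - E_anode.
E_cell = 1.908 - (-0.681)
E_cell = 2.589 V, rounded to 3 dp:

2.589 V


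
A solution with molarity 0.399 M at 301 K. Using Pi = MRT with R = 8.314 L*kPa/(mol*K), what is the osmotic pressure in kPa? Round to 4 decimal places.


Osmotic pressure (van't Hoff): Pi = M*R*T.
RT = 8.314 * 301 = 2502.514
Pi = 0.399 * 2502.514
Pi = 998.503086 kPa, rounded to 4 dp:

998.5031 kPa


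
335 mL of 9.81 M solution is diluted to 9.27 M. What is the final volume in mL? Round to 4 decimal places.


Dilution: M1*V1 = M2*V2, solve for V2.
V2 = M1*V1 / M2
V2 = 9.81 * 335 / 9.27
V2 = 3286.35 / 9.27
V2 = 354.51456311 mL, rounded to 4 dp:

354.5146 mL


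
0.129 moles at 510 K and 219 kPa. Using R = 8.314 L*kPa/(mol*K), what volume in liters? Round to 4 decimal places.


PV = nRT, solve for V = nRT / P.
nRT = 0.129 * 8.314 * 510 = 546.9781
V = 546.9781 / 219
V = 2.49761689 L, rounded to 4 dp:

2.4976 L


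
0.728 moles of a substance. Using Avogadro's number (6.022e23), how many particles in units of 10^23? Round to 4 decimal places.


N = n * NA, then divide by 1e23 for the requested units.
N / 1e23 = n * 6.022
N / 1e23 = 0.728 * 6.022
N / 1e23 = 4.384016, rounded to 4 dp:

4.3840


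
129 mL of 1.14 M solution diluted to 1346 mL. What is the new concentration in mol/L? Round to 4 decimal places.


Dilution: M1*V1 = M2*V2, solve for M2.
M2 = M1*V1 / V2
M2 = 1.14 * 129 / 1346
M2 = 147.06 / 1346
M2 = 0.10925706 mol/L, rounded to 4 dp:

0.1093 mol/L


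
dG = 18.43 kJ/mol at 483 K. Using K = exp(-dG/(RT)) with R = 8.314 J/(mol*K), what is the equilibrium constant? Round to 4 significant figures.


dG is in kJ/mol; multiply by 1000 to match R in J/(mol*K).
RT = 8.314 * 483 = 4015.662 J/mol
exponent = -dG*1000 / (RT) = -(18.43*1000) / 4015.662 = -4.5895297
K = exp(-4.5895297)
K = 0.010157634, rounded to 4 significant figures:

0.01016


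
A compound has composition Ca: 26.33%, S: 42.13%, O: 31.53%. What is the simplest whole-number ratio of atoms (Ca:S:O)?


Assume 100 g of compound, divide each mass% by atomic mass to get moles, then normalize by the smallest to get a raw atom ratio.
Moles per 100 g: Ca: 26.33/40.078 = 0.657, S: 42.13/32.065 = 1.3139, O: 31.53/15.999 = 1.9707
Raw ratio (divide by min = 0.657): Ca: 1.0, S: 2.0, O: 3.0
Multiply by 1 to clear fractions: Ca: 1.0 ~= 1, S: 2.0 ~= 2, O: 3.0 ~= 3
Reduce by GCD to get the simplest whole-number ratio:

1:2:3


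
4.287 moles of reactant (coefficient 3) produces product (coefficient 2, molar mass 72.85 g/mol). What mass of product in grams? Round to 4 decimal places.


Use the coefficient ratio to convert reactant moles to product moles, then multiply by the product's molar mass.
moles_P = moles_R * (coeff_P / coeff_R) = 4.287 * (2/3) = 2.858
mass_P = moles_P * M_P = 2.858 * 72.85
mass_P = 208.2053 g, rounded to 4 dp:

208.2053 g


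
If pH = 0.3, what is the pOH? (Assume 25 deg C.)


At 25 deg C, pH + pOH = 14.
pOH = 14 - pH = 14 - 0.3
pOH = 13.7:

13.70


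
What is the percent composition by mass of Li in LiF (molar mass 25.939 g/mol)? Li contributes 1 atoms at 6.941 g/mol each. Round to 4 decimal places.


pct = 100 * (n_elem * M_elem) / M_total
mass_contribution = 1 * 6.941 = 6.941 g/mol
pct = 100 * 6.941 / 25.939
pct = 26.75893442 %, rounded to 4 dp:

26.7589 %


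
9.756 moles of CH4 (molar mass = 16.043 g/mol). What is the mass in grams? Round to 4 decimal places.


mass = n * M
mass = 9.756 * 16.043
mass = 156.515508 g, rounded to 4 dp:

156.5155 g


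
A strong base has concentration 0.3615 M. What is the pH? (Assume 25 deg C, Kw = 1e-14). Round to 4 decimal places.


A strong base dissociates completely, so [OH-] equals the given concentration.
pOH = -log10([OH-]) = -log10(0.3615) = 0.441892
pH = 14 - pOH = 14 - 0.441892
pH = 13.558108, rounded to 4 dp:

13.5581


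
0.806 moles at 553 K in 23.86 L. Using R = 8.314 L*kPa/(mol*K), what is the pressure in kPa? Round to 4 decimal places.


PV = nRT, solve for P = nRT / V.
nRT = 0.806 * 8.314 * 553 = 3705.6995
P = 3705.6995 / 23.86
P = 155.31012154 kPa, rounded to 4 dp:

155.3101 kPa


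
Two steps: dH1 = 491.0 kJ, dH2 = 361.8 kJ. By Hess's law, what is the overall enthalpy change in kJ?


Hess's law: enthalpy is a state function, so add the step enthalpies.
dH_total = dH1 + dH2 = 491.0 + (361.8)
dH_total = 852.8 kJ:

852.80 kJ


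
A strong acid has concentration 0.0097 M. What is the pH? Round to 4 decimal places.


A strong acid dissociates completely, so [H+] equals the given concentration.
pH = -log10([H+]) = -log10(0.0097)
pH = 2.01322827, rounded to 4 dp:

2.0132


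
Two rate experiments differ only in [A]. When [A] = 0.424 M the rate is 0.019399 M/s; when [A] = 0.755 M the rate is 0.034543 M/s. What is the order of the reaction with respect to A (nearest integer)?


Rate is proportional to [A]^n, so rate2/rate1 = ([A]2/[A]1)^n. Take logs to solve for n.
rate2/rate1 = 0.034543 / 0.019399 = 1.7807
[A]2/[A]1 = 0.755 / 0.424 = 1.7807
n = ln(1.7807) / ln(1.7807) = 1.0
Nearest integer order:

1
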